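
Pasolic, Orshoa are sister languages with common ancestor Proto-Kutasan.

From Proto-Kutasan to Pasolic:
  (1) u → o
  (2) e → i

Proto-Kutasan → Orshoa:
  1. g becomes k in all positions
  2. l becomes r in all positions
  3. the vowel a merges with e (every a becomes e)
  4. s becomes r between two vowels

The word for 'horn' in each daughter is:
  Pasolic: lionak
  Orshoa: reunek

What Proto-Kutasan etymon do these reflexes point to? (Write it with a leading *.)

*leunak

Position 1: Pasolic has l, Orshoa has r. Pasolic preserves l here (none of its changes turn any other segment into l), so the proto-segment is *l.
Position 3: Pasolic has o, Orshoa has u. Orshoa preserves u here (none of its changes turn any other segment into u), so the proto-segment is *u.
Position 2: Pasolic has i, Orshoa has e. Taking the neighbouring segments as reconstructed: Pasolic i could go back to *e or *i; Orshoa e could go back to *a or *e — the one source consistent with every daughter is *e.
This points to *leunak. Verify forward in each daughter:
Pasolic: *leunak > leonak > lionak  (by vowel merger, vowel merger)
Orshoa: *leunak > reunak > reunek  (by unconditioned shift, vowel merger)
No other proto-form is consistent with every reflex, so the reconstruction is *leunak.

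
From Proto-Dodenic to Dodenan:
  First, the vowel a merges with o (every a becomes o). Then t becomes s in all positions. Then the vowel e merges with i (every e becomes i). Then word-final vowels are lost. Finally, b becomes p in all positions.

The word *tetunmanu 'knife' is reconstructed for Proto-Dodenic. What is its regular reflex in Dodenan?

sisunmon

Dodenan: *tetunmanu
  tetunmanu → tetunmonu   [vowel merger]
  tetunmonu → sesunmonu   [unconditioned shift]
  sesunmonu → sisunmonu   [vowel merger]
  sisunmonu → sisunmon   [apocope]
  sisunmon (rule 5 does not apply)
  giving Dodenan sisunmon.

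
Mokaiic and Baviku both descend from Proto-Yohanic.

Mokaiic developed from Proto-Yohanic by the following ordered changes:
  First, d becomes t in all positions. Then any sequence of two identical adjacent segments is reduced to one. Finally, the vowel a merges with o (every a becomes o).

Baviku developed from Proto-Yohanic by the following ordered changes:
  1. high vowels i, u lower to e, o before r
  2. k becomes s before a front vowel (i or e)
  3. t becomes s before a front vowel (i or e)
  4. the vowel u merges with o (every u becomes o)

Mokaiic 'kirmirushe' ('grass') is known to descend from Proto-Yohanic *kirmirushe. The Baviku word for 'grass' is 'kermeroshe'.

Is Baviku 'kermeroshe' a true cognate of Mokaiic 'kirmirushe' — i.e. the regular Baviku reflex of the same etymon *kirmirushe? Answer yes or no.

Derive the expected Baviku reflex of *kirmirushe:
Baviku: *kirmirushe > kermerushe > sermerushe > sermeroshe  (by pre-rhotic lowering, palatalisation, vowel merger)
The regular Baviku reflex would be 'sermeroshe', but the attested form is 'kermeroshe'. The correspondence is irregular, so they are not cognates (the Baviku form has a different source).

no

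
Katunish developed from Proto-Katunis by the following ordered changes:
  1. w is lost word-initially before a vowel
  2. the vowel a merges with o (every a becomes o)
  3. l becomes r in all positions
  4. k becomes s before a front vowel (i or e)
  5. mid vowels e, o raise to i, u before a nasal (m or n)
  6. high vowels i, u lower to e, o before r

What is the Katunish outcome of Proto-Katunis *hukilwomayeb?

Katunish: *hukilwomayeb > hukilwomoyeb > hukirwomoyeb > husirwomoyeb > husirwumoyeb > huserwumoyeb  (by vowel merger, unconditioned shift, palatalisation, pre-nasal raising, pre-rhotic lowering)

huserwumoyeb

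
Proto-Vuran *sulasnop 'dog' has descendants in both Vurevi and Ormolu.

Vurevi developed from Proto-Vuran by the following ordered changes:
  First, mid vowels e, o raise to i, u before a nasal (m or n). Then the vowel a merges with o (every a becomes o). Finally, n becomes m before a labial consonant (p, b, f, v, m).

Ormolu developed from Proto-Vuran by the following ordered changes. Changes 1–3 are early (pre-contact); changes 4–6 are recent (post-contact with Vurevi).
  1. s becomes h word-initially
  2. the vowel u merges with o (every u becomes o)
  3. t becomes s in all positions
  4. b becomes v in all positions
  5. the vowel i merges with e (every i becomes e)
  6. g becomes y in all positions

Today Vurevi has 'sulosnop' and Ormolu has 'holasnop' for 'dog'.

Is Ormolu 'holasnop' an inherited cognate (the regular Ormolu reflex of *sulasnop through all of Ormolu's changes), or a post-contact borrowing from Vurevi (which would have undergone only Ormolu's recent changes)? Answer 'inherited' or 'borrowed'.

inherited

If inherited, *sulasnop would pass through all of Ormolu's changes:
Ormolu: start from *sulasnop.
  rule 1 (debuccalisation): sulasnop → hulasnop
  rule 2 (vowel merger): hulasnop → holasnop
  rule 3: no change — holasnop
  rule 4: no change — holasnop
  rule 5: no change — holasnop
  rule 6: no change — holasnop
  ⇒ Ormolu holasnop
If borrowed from Vurevi 'sulosnop' after the early changes, it would undergo only the recent ones:
  rule 4 (unconditioned shift): no change (sulosnop)
  rule 5 (vowel merger): no change (sulosnop)
  rule 6 (unconditioned shift): no change (sulosnop)
  ⇒ as a loan: sulosnop
Ormolu 'holasnop' matches the inherited outcome exactly, so it is an inherited cognate, not a loan.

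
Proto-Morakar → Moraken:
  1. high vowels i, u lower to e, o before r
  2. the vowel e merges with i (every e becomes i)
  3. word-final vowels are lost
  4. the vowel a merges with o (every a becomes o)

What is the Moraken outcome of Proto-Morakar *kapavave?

Moraken: *kapavave
  kapavave (rule 1 does not apply)
  kapavave → kapavavi   [vowel merger]
  kapavavi → kapavav   [apocope]
  kapavav → kopovov   [vowel merger]
  giving Moraken kopovov.

kopovov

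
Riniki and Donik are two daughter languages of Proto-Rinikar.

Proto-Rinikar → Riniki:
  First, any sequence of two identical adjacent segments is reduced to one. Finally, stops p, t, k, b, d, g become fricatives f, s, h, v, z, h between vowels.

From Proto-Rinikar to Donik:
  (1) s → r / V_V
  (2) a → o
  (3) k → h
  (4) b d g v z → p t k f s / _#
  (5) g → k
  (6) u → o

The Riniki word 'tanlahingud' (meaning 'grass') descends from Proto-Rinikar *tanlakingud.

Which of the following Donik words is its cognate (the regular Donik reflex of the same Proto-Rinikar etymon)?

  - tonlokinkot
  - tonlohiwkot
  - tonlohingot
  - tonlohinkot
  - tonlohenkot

Donik: start from *tanlakingud.
  rule 1: no change — tanlakingud
  rule 2 (vowel merger): tanlakingud → tonlokingud
  rule 3 (unconditioned shift): tonlokingud → tonlohingud
  rule 4 (final devoicing): tonlohingud → tonlohingut
  rule 5 (unconditioned shift): tonlohingut → tonlohinkut
  rule 6 (vowel merger): tonlohinkut → tonlohinkot
  ⇒ Donik tonlohinkot
Among the options, 'tonlohinkot' alone shows every Donik change applied in order.

tonlohinkot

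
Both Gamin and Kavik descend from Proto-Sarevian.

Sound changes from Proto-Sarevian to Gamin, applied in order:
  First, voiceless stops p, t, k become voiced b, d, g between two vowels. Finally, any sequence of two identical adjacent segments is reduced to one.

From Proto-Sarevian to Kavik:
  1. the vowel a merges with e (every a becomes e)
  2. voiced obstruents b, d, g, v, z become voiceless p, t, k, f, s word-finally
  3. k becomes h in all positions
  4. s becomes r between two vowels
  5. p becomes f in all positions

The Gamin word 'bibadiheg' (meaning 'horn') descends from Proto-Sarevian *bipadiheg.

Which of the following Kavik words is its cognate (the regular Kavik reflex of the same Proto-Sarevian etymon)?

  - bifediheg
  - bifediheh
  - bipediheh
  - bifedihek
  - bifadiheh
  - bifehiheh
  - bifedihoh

bifediheh

Kavik: *bipadiheg > bipediheg > bipedihek > bipediheh > bifediheh  (by vowel merger, final devoicing, unconditioned shift, unconditioned shift)
Only 'bifediheh' matches the regular Kavik development of *bipadiheg.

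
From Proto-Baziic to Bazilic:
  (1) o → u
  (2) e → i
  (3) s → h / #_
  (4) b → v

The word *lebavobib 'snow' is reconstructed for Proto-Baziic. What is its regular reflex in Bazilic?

Bazilic: start from *lebavobib.
  rule 1 (vowel merger): lebavobib → lebavubib
  rule 2 (vowel merger): lebavubib → libavubib
  rule 3: no change — libavubib
  rule 4 (unconditioned shift): libavubib → livavuviv
  ⇒ Bazilic livavuviv

livavuviv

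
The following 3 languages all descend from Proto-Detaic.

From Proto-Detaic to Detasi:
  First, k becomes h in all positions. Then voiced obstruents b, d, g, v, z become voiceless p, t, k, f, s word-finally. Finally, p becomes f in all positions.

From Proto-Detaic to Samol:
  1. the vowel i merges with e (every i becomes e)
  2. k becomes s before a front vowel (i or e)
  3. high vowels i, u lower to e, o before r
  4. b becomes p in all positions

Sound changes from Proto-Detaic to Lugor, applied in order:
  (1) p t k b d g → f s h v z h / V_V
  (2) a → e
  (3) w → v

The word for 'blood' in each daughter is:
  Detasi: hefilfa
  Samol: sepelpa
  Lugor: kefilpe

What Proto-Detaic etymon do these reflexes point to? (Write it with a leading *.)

*kepilpa

Position 6: Detasi has f, Samol has p, Lugor has p. Lugor preserves p here (none of its changes turn any other segment into p), so the proto-segment is *p.
Position 3: Detasi has f, Samol has p, Lugor has f. Taking the neighbouring segments as reconstructed: Detasi f could go back to *p or *f; Samol p could go back to *p or *b; Lugor f could go back to *p or *f — the one source consistent with every daughter is *p.
Verify the candidate proto-form against each daughter:
Detasi: *kepilpa > hepilpa > hefilfa  (by unconditioned shift, unconditioned shift)
Samol: *kepilpa
  kepilpa → kepelpa   [vowel merger]
  kepelpa → sepelpa   [palatalisation]
  sepelpa (rule 3 does not apply)
  sepelpa (rule 4 does not apply)
  giving Samol sepelpa.
Lugor: *kepilpa > kefilpa > kefilpe  (by intervocalic lenition, vowel merger)
Only *kepilpa yields all of Detasi hefilfa, Samol sepelpa, Lugor kefilpe.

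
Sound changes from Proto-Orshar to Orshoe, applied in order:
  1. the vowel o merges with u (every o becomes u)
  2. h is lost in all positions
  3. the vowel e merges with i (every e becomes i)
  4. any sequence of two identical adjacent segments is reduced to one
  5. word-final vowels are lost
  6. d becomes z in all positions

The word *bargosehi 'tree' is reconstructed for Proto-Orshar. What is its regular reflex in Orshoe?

Orshoe: *bargosehi
  bargosehi → bargusehi   [vowel merger]
  bargusehi → bargusei   [h-loss]
  bargusei → bargusii   [vowel merger]
  bargusii → bargusi   [degemination]
  bargusi → bargus   [apocope]
  bargus (rule 6 does not apply)
  giving Orshoe bargus.

bargus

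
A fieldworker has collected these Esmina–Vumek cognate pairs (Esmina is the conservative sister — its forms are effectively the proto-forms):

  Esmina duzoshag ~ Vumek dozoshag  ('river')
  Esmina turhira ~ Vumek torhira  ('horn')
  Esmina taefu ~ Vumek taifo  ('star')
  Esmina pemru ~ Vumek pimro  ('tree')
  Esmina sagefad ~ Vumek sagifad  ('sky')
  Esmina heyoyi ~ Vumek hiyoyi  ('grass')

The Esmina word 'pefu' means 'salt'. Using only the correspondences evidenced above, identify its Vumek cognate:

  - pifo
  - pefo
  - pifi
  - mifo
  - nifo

sagefad ~ sagifad — Esmina e corresponds to Vumek i after a consonant, before a labial obstruent.
taefu ~ taifo, pemru ~ pimro — Esmina u corresponds to Vumek o word-finally.
Applying these to Esmina 'pefu':
  pefu → pifu   (e→i after a consonant, before a labial obstruent)
  pifu → pifo   (u→o word-finally)
So the Vumek cognate is 'pifo'.

pifo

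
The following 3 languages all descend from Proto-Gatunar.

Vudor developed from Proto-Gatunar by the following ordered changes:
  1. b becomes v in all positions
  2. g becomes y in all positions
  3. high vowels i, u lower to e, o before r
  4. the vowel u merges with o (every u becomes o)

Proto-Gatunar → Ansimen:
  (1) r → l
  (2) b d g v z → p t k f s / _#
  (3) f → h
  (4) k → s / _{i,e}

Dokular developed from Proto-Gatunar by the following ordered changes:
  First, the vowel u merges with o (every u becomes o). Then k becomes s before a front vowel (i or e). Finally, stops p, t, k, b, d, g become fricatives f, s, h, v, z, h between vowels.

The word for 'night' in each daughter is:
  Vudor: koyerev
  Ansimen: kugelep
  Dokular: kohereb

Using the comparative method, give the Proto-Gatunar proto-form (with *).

*kugereb

Position 5: Vudor has r, Ansimen has l, Dokular has r. Vudor preserves r here (none of its changes turn any other segment into r), so the proto-segment is *r.
Position 2: Vudor has o, Ansimen has u, Dokular has o. Ansimen preserves u here (none of its changes turn any other segment into u), so the proto-segment is *u.
Continuing position by position gives *kugereb; check it forward:
Vudor: start from *kugereb.
  rule 1 (unconditioned shift): kugereb → kugerev
  rule 2 (unconditioned shift): kugerev → kuyerev
  rule 3: no change — kuyerev
  rule 4 (vowel merger): kuyerev → koyerev
  ⇒ Vudor koyerev
Ansimen: *kugereb > kugeleb > kugelep  (by unconditioned shift, final devoicing)
Dokular: *kugereb > kogereb > kohereb  (by vowel merger, intervocalic lenition)
Only *kugereb yields all of Vudor koyerev, Ansimen kugelep, Dokular kohereb.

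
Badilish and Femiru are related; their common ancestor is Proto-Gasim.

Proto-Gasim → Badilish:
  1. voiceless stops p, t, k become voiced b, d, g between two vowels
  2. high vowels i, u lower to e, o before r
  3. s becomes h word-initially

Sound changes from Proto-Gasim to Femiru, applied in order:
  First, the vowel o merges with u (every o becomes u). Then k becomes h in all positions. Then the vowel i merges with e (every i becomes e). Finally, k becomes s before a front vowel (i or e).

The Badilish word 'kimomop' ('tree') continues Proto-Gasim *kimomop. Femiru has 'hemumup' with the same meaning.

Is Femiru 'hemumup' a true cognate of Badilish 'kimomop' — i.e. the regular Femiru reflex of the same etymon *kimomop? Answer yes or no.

yes

Derive the expected Femiru reflex of *kimomop:
Femiru: *kimomop
  kimomop → kimumup   [vowel merger]
  kimumup → himumup   [unconditioned shift]
  himumup → hemumup   [vowel merger]
  hemumup (rule 4 does not apply)
  giving Femiru hemumup.
Femiru 'hemumup' matches the regular reflex exactly, so the pair is cognate.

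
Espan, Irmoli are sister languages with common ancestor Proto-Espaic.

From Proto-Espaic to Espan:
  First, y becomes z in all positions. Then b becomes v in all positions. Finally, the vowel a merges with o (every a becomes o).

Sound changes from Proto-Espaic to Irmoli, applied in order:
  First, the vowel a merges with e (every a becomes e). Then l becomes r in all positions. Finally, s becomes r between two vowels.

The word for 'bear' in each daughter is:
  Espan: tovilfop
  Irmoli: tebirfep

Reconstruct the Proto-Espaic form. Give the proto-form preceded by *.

*tabilfap

Position 7: Espan has o, Irmoli has e. Taking the neighbouring segments as reconstructed: Espan o could go back to *a or *o; Irmoli e could go back to *a or *e — the one source consistent with every daughter is *a.
Position 2: Espan has o, Irmoli has e. Taking the neighbouring segments as reconstructed: Espan o could go back to *a or *o; Irmoli e could go back to *a or *e — the one source consistent with every daughter is *a.
Continuing position by position gives *tabilfap; check it forward:
Espan: *tabilfap > tavilfap > tovilfop  (by unconditioned shift, vowel merger)
Irmoli: *tabilfap > tebilfep > tebirfep  (by vowel merger, unconditioned shift)
Only *tabilfap yields all of Espan tovilfop, Irmoli tebirfep.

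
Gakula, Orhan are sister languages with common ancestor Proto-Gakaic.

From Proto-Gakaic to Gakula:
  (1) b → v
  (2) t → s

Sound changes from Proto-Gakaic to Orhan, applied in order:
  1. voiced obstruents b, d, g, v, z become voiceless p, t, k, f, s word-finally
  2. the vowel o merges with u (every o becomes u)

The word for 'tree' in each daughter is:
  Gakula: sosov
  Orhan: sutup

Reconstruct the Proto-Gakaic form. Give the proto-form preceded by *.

Position 2: Gakula has o, Orhan has u. Gakula preserves o here (none of its changes turn any other segment into o), so the proto-segment is *o.
Position 5: Gakula has v, Orhan has p. Taking the neighbouring segments as reconstructed: Gakula v could go back to *b or *v; Orhan p could go back to *p or *b — the one source consistent with every daughter is *b.
Continuing position by position gives *sotob; check it forward:
Gakula: *sotob > sotov > sosov  (by unconditioned shift, unconditioned shift)
Orhan: start from *sotob.
  rule 1 (final devoicing): sotob → sotop
  rule 2 (vowel merger): sotop → sutup
  ⇒ Orhan sutup
No other proto-form is consistent with every reflex, so the reconstruction is *sotob.

*sotob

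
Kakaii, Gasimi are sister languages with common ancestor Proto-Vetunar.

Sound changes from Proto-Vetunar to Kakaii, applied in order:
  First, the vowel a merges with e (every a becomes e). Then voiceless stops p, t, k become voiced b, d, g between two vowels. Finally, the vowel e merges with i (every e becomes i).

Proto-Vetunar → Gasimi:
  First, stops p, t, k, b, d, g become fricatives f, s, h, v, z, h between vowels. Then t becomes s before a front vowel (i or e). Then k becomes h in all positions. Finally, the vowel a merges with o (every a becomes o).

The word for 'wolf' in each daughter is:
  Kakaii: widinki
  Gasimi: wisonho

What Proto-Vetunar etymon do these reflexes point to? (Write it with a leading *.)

Position 4: Kakaii has i, Gasimi has o. Taking the neighbouring segments as reconstructed: Kakaii i could go back to *a or *e or *i; Gasimi o could go back to *a or *o — the one source consistent with every daughter is *a.
Position 7: Kakaii has i, Gasimi has o. Taking the neighbouring segments as reconstructed: Kakaii i could go back to *a or *e or *i; Gasimi o could go back to *a or *o — the one source consistent with every daughter is *a.
Position 3: Kakaii has d, Gasimi has s. Taking the neighbouring segments as reconstructed: Kakaii d could go back to *t or *d; Gasimi s could go back to *t or *s — the one source consistent with every daughter is *t.
Continuing position by position gives *witanka; check it forward:
Kakaii: *witanka > witenke > widenke > widinki  (by vowel merger, intervocalic voicing, vowel merger)
Gasimi: start from *witanka.
  rule 1 (intervocalic lenition): witanka → wisanka
  rule 2: no change — wisanka
  rule 3 (unconditioned shift): wisanka → wisanha
  rule 4 (vowel merger): wisanha → wisonho
  ⇒ Gasimi wisonho
*witanka is the unique common source.

*witanka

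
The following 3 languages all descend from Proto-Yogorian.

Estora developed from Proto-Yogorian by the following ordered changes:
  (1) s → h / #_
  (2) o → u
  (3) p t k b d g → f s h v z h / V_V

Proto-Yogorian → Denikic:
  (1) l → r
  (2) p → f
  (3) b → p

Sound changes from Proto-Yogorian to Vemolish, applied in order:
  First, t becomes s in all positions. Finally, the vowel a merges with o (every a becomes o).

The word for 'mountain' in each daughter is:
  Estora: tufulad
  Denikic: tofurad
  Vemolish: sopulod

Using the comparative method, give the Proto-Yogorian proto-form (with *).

*topulad

Position 2: Estora has u, Denikic has o, Vemolish has o. Denikic preserves o here (none of its changes turn any other segment into o), so the proto-segment is *o.
Position 1: Estora has t, Denikic has t, Vemolish has s. Estora preserves t here (none of its changes turn any other segment into t), so the proto-segment is *t.
Position 5: Estora has l, Denikic has r, Vemolish has l. Estora preserves l here (none of its changes turn any other segment into l), so the proto-segment is *l.
Continuing position by position gives *topulad; check it forward:
Estora: *topulad > tupulad > tufulad  (by vowel merger, intervocalic lenition)
Denikic: start from *topulad.
  rule 1 (unconditioned shift): topulad → topurad
  rule 2 (unconditioned shift): topurad → tofurad
  rule 3: no change — tofurad
  ⇒ Denikic tofurad
Vemolish: start from *topulad.
  rule 1 (unconditioned shift): topulad → sopulad
  rule 2 (vowel merger): sopulad → sopulod
  ⇒ Vemolish sopulod
Only *topulad yields all of Estora tufulad, Denikic tofurad, Vemolish sopulod.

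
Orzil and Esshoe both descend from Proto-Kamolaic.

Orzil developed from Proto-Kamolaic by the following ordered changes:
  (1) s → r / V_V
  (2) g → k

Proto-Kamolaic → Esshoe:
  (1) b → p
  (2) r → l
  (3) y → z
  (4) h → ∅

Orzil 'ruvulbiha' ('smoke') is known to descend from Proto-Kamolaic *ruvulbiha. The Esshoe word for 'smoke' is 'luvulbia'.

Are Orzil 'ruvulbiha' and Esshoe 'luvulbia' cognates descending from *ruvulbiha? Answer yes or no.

no

Derive the expected Esshoe reflex of *ruvulbiha:
Esshoe: start from *ruvulbiha.
  rule 1 (unconditioned shift): ruvulbiha → ruvulpiha
  rule 2 (unconditioned shift): ruvulpiha → luvulpiha
  rule 3: no change — luvulpiha
  rule 4 (h-loss): luvulpiha → luvulpia
  ⇒ Esshoe luvulpia
The regular Esshoe reflex would be 'luvulpia', but the attested form is 'luvulbia'. The correspondence is irregular, so they are not cognates (the Esshoe form has a different source).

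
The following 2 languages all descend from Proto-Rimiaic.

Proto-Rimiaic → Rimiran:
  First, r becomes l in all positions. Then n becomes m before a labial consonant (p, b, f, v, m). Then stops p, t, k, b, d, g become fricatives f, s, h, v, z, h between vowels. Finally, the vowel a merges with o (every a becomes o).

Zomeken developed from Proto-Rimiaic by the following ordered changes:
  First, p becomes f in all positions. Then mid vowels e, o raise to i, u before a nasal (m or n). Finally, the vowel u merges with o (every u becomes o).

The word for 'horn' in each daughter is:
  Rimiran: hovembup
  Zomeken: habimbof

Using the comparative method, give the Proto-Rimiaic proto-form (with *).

Position 4: Rimiran has e, Zomeken has i. Rimiran preserves e here (none of its changes turn any other segment into e), so the proto-segment is *e.
Position 3: Rimiran has v, Zomeken has b. Zomeken preserves b here (none of its changes turn any other segment into b), so the proto-segment is *b.
Position 7: Rimiran has u, Zomeken has o. Rimiran preserves u here (none of its changes turn any other segment into u), so the proto-segment is *u.
Continuing position by position gives *habembup; check it forward:
Rimiran: *habembup > havembup > hovembup  (by intervocalic lenition, vowel merger)
Zomeken: *habembup > habembuf > habimbuf > habimbof  (by unconditioned shift, pre-nasal raising, vowel merger)
Only *habembup yields all of Rimiran hovembup, Zomeken habimbof.

*habembup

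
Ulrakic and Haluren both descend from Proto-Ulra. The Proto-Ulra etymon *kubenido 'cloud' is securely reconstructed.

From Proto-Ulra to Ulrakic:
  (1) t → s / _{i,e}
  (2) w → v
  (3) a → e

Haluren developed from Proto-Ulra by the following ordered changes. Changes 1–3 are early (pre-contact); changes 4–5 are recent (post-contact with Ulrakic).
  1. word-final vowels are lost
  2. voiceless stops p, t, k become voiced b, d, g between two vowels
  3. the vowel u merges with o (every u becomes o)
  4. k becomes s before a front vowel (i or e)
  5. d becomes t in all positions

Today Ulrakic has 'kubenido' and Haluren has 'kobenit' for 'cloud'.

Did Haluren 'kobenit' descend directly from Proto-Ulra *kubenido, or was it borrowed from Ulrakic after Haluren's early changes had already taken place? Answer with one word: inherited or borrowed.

inherited

If inherited, *kubenido would pass through all of Haluren's changes:
Haluren: *kubenido > kubenid > kobenid > kobenit  (by apocope, vowel merger, unconditioned shift)
If borrowed from Ulrakic 'kubenido' after the early changes, it would undergo only the recent ones:
  rule 4 (palatalisation): no change (kubenido)
  rule 5 (unconditioned shift): kubenido → kubenito
  ⇒ as a loan: kubenito
Haluren 'kobenit' matches the inherited outcome exactly, so it is an inherited cognate, not a loan.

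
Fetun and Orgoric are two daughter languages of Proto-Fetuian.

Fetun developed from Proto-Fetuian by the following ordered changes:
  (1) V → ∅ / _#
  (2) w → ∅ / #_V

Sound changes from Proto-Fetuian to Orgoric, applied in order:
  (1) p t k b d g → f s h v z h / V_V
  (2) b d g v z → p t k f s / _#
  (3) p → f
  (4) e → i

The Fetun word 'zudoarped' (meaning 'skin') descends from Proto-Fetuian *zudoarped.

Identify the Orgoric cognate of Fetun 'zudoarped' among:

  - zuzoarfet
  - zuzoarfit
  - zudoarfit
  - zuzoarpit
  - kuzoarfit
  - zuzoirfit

zuzoarfit

Orgoric: start from *zudoarped.
  rule 1 (intervocalic lenition): zudoarped → zuzoarped
  rule 2 (final devoicing): zuzoarped → zuzoarpet
  rule 3 (unconditioned shift): zuzoarpet → zuzoarfet
  rule 4 (vowel merger): zuzoarfet → zuzoarfit
  ⇒ Orgoric zuzoarfit
Only 'zuzoarfit' matches the regular Orgoric development of *zudoarped.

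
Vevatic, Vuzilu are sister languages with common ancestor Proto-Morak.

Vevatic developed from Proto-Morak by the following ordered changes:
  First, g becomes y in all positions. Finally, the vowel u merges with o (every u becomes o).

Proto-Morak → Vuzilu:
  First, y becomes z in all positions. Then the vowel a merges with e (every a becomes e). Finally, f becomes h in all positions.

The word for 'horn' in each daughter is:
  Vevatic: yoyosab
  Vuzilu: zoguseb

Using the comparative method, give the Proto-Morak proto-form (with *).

Position 1: Vevatic has y, Vuzilu has z. Taking the neighbouring segments as reconstructed: Vevatic y could go back to *g or *y; Vuzilu z could go back to *z or *y — the one source consistent with every daughter is *y.
Position 4: Vevatic has o, Vuzilu has u. Vuzilu preserves u here (none of its changes turn any other segment into u), so the proto-segment is *u.
Position 6: Vevatic has a, Vuzilu has e. Vevatic preserves a here (none of its changes turn any other segment into a), so the proto-segment is *a.
Verify the candidate proto-form against each daughter:
Vevatic: *yogusab > yoyusab > yoyosab  (by unconditioned shift, vowel merger)
Vuzilu: *yogusab > zogusab > zoguseb  (by unconditioned shift, vowel merger)
*yogusab is the unique common source.

*yogusab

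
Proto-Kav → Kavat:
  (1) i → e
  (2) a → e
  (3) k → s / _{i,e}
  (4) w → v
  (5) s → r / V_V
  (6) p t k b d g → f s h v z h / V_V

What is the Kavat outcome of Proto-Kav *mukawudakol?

murevuzehol

Kavat: start from *mukawudakol.
  rule 1: no change — mukawudakol
  rule 2 (vowel merger): mukawudakol → mukewudekol
  rule 3 (palatalisation): mukewudekol → musewudekol
  rule 4 (unconditioned shift): musewudekol → musevudekol
  rule 5 (rhotacism): musevudekol → murevudekol
  rule 6 (intervocalic lenition): murevudekol → murevuzehol
  ⇒ Kavat murevuzehol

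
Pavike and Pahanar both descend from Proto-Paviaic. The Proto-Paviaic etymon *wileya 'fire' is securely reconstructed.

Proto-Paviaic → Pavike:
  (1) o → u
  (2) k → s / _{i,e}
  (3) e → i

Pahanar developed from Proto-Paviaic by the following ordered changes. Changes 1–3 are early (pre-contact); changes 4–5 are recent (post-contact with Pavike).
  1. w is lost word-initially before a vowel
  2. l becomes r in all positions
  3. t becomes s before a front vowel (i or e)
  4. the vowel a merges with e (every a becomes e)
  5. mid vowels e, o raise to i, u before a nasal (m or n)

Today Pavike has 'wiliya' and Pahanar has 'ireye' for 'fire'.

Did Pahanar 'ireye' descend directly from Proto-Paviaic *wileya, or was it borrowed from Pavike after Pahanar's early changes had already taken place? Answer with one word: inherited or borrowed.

inherited

If inherited, *wileya would pass through all of Pahanar's changes:
Pahanar: *wileya
  wileya → ileya   [glide loss]
  ileya → ireya   [unconditioned shift]
  ireya (rule 3 does not apply)
  ireya → ireye   [vowel merger]
  ireye (rule 5 does not apply)
  giving Pahanar ireye.
If borrowed from Pavike 'wiliya' after the early changes, it would undergo only the recent ones:
  rule 4 (vowel merger): wiliya → wiliye
  rule 5 (pre-nasal raising): no change (wiliye)
  ⇒ as a loan: wiliye
Pahanar 'ireye' matches the inherited outcome exactly, so it is an inherited cognate, not a loan.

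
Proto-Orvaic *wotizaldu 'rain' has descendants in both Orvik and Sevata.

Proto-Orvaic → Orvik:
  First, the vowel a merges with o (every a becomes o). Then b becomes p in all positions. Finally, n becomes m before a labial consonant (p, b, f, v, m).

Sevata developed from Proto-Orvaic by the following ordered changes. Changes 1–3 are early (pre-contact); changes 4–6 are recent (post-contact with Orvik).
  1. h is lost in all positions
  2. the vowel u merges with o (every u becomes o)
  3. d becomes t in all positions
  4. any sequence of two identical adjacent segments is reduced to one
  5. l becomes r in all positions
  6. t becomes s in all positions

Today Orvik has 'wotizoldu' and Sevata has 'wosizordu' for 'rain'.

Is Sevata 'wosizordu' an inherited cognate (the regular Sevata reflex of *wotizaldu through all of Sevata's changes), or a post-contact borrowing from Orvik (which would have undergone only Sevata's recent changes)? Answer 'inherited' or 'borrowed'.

borrowed

If inherited, *wotizaldu would pass through all of Sevata's changes:
Sevata: *wotizaldu > wotizaldo > wotizalto > wotizarto > wosizarso  (by vowel merger, unconditioned shift, unconditioned shift, unconditioned shift)
If borrowed from Orvik 'wotizoldu' after the early changes, it would undergo only the recent ones:
  rule 4 (degemination): no change (wotizoldu)
  rule 5 (unconditioned shift): wotizoldu → wotizordu
  rule 6 (unconditioned shift): wotizordu → wosizordu
  ⇒ as a loan: wosizordu
Sevata 'wosizordu' matches the loan outcome 'wosizordu', not the inherited 'wosizarso' — it skipped the early Sevata changes, so it was borrowed from Orvik.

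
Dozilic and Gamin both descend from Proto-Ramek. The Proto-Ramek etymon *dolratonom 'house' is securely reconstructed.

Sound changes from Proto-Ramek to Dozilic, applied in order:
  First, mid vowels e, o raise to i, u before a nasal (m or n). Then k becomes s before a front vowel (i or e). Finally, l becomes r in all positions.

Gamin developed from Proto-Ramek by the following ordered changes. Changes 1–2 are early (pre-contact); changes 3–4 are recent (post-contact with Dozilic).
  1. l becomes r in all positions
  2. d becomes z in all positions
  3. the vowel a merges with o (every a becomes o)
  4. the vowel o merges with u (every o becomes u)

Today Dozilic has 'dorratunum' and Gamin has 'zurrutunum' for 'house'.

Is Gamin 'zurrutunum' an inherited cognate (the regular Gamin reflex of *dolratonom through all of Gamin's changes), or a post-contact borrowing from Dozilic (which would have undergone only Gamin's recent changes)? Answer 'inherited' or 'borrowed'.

If inherited, *dolratonom would pass through all of Gamin's changes:
Gamin: *dolratonom > dorratonom > zorratonom > zorrotonom > zurrutunum  (by unconditioned shift, unconditioned shift, vowel merger, vowel merger)
If borrowed from Dozilic 'dorratunum' after the early changes, it would undergo only the recent ones:
  rule 3 (vowel merger): dorratunum → dorrotunum
  rule 4 (vowel merger): dorrotunum → durrutunum
  ⇒ as a loan: durrutunum
Gamin 'zurrutunum' matches the inherited outcome exactly, so it is an inherited cognate, not a loan.

inherited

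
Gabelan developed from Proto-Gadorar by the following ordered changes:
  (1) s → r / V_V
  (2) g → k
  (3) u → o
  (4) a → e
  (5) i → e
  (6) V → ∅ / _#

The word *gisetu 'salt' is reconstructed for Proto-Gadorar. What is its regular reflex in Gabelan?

keret

Gabelan: *gisetu > giretu > kiretu > kireto > kereto > keret  (by rhotacism, unconditioned shift, vowel merger, vowel merger, apocope)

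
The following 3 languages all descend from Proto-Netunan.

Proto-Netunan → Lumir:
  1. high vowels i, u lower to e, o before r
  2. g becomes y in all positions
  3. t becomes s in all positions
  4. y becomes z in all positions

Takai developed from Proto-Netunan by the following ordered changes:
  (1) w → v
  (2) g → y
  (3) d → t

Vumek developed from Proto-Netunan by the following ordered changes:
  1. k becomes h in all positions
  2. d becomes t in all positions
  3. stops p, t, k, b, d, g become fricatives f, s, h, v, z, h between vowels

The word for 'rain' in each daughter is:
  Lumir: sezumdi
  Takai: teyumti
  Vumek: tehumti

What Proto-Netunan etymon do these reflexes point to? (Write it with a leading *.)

Position 3: Lumir has z, Takai has y, Vumek has h. Taking the neighbouring segments as reconstructed: Lumir z could go back to *g or *z or *y; Takai y could go back to *g or *y; Vumek h could go back to *k or *g or *h — the one source consistent with every daughter is *g.
Position 6: Lumir has d, Takai has t, Vumek has t. Lumir preserves d here (none of its changes turn any other segment into d), so the proto-segment is *d.
Continuing position by position gives *tegumdi; check it forward:
Lumir: *tegumdi > teyumdi > seyumdi > sezumdi  (by unconditioned shift, unconditioned shift, unconditioned shift)
Takai: start from *tegumdi.
  rule 1: no change — tegumdi
  rule 2 (unconditioned shift): tegumdi → teyumdi
  rule 3 (unconditioned shift): teyumdi → teyumti
  ⇒ Takai teyumti
Vumek: *tegumdi > tegumti > tehumti  (by unconditioned shift, intervocalic lenition)
Only *tegumdi yields all of Lumir sezumdi, Takai teyumti, Vumek tehumti.

*tegumdi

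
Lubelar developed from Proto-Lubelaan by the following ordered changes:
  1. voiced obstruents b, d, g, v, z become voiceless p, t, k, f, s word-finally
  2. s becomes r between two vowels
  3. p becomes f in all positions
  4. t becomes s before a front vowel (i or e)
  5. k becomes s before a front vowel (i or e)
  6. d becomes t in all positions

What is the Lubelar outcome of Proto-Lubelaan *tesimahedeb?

Lubelar: *tesimahedeb
  tesimahedeb → tesimahedep   [final devoicing]
  tesimahedep → terimahedep   [rhotacism]
  terimahedep → terimahedef   [unconditioned shift]
  terimahedef → serimahedef   [palatalisation]
  serimahedef (rule 5 does not apply)
  serimahedef → serimahetef   [unconditioned shift]
  giving Lubelar serimahetef.

serimahetef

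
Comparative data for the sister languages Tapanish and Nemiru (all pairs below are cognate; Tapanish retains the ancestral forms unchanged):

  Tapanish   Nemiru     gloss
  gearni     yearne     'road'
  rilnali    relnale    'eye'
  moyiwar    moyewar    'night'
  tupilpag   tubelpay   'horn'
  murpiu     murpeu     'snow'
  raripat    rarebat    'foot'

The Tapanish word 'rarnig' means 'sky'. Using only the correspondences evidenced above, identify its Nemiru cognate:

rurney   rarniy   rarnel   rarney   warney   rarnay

rarney

rilnali ~ relnale, moyiwar ~ moyewar — Tapanish i corresponds to Nemiru e after a consonant, before a consonant other than r, m, n, p, b, f, v.
tupilpag ~ tubelpay — Tapanish g corresponds to Nemiru y word-finally.
Applying these to Tapanish 'rarnig':
  rarnig → rarneg   (i→e after a consonant, before a consonant other than r, m, n, p, b, f, v)
  rarneg → rarney   (g→y word-finally)
So the Nemiru cognate is 'rarney'.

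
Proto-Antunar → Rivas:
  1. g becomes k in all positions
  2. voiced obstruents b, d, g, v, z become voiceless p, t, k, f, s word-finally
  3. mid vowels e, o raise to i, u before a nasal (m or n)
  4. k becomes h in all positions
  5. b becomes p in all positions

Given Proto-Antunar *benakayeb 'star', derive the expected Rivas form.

Rivas: *benakayeb
  benakayeb (rule 1 does not apply)
  benakayeb → benakayep   [final devoicing]
  benakayep → binakayep   [pre-nasal raising]
  binakayep → binahayep   [unconditioned shift]
  binahayep → pinahayep   [unconditioned shift]
  giving Rivas pinahayep.

pinahayep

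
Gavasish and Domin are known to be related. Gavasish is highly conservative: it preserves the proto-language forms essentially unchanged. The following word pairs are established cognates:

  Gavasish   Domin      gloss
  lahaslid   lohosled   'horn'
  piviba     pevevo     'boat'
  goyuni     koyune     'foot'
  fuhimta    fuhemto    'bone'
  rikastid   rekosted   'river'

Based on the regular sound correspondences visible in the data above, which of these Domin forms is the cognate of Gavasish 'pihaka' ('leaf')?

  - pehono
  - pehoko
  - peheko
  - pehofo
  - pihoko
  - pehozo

lahaslid ~ lohosled, rikastid ~ rekosted — Gavasish i corresponds to Domin e after a consonant, before a consonant other than r, m, n, p, b, f, v.
lahaslid ~ lohosled, rikastid ~ rekosted — Gavasish a corresponds to Domin o after a consonant, before a consonant other than r, m, n, p, b, f, v.
piviba ~ pevevo, fuhimta ~ fuhemto — Gavasish a corresponds to Domin o word-finally.
Applying these to Gavasish 'pihaka':
  pihaka → pehaka   (i→e after a consonant, before a consonant other than r, m, n, p, b, f, v)
  pehaka → pehoka   (a→o after a consonant, before a consonant other than r, m, n, p, b, f, v)
  pehoka → pehoko   (a→o word-finally)
So the Domin cognate is 'pehoko'.

pehoko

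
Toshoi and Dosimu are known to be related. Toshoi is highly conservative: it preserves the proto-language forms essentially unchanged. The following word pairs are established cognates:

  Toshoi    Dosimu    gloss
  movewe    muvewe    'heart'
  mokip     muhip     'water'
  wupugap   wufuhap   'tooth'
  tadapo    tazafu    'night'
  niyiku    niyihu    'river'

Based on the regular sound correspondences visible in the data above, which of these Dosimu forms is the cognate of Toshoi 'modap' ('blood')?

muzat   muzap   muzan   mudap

mokip ~ muhip — Toshoi o corresponds to Dosimu u after a consonant, before a consonant other than r, m, n, p, b, f, v.
tadapo ~ tazafu — Toshoi d corresponds to Dosimu z between vowels (before a back vowel).
Applying these to Toshoi 'modap':
  modap → mudap   (o→u after a consonant, before a consonant other than r, m, n, p, b, f, v)
  mudap → muzap   (d→z between vowels (before a back vowel))
So the Dosimu cognate is 'muzap'.

muzap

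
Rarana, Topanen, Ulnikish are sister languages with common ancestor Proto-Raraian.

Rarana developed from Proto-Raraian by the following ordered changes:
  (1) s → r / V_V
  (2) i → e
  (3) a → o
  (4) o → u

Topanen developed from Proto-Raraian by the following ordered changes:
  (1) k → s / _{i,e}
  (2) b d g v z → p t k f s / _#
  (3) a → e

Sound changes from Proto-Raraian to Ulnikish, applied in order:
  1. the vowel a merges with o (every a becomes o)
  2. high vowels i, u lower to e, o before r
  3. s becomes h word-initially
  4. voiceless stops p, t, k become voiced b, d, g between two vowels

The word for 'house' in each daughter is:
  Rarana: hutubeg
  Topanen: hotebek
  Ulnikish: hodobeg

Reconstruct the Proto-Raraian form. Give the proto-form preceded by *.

*hotabeg

Position 2: Rarana has u, Topanen has o, Ulnikish has o. Topanen preserves o here (none of its changes turn any other segment into o), so the proto-segment is *o.
Position 7: Rarana has g, Topanen has k, Ulnikish has g. Rarana preserves g here (none of its changes turn any other segment into g), so the proto-segment is *g.
Position 3: Rarana has t, Topanen has t, Ulnikish has d. Rarana preserves t here (none of its changes turn any other segment into t), so the proto-segment is *t.
Continuing position by position gives *hotabeg; check it forward:
Rarana: *hotabeg > hotobeg > hutubeg  (by vowel merger, vowel merger)
Topanen: *hotabeg > hotabek > hotebek  (by final devoicing, vowel merger)
Ulnikish: start from *hotabeg.
  rule 1 (vowel merger): hotabeg → hotobeg
  rule 2: no change — hotobeg
  rule 3: no change — hotobeg
  rule 4 (intervocalic voicing): hotobeg → hodobeg
  ⇒ Ulnikish hodobeg
No other proto-form is consistent with every reflex, so the reconstruction is *hotabeg.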